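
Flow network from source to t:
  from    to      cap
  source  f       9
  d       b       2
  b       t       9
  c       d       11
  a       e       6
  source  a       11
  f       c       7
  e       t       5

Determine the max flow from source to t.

7

Augment source→a→e→t: bottleneck 5. Total 5.
Augment source→f→c→d→b→t: bottleneck 2. Total 7.
No augmenting path remains in the residual graph.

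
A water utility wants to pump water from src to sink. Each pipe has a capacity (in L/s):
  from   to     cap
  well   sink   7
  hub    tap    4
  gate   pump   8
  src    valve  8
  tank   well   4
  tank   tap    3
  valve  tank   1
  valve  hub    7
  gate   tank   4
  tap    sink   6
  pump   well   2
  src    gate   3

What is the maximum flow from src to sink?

Augment src->valve->hub->tap->sink: bottleneck 4. Total 4.
Augment src->valve->tank->tap->sink: bottleneck 1. Total 5.
Augment src->gate->tank->tap->sink: bottleneck 1. Total 6.
Augment src->gate->tank->well->sink: bottleneck 2. Total 8.
No augmenting path remains in the residual graph.

8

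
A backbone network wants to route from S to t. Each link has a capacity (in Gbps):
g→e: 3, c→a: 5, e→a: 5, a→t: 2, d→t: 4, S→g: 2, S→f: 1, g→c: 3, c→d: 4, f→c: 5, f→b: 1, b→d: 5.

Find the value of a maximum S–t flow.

Augment S→g→e→a→t: bottleneck 2. Total 2.
Augment S→f→c→d→t: bottleneck 1. Total 3.
No augmenting path remains in the residual graph.

3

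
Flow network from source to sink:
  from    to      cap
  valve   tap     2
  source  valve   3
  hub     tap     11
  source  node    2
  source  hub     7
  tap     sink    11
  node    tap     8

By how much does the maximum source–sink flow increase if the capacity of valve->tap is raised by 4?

Original max flow = 11.
Even with extra capacity on valve->tap, another cut of capacity 11 remains binding.
New max flow = 11. Increase = 0.

0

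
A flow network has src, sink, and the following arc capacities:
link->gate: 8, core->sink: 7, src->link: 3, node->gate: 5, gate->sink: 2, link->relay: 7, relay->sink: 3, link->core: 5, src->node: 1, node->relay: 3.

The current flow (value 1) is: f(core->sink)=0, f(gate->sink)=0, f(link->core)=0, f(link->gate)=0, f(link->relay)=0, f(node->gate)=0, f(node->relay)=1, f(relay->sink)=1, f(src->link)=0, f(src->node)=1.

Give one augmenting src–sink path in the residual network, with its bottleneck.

Residual along src->link->gate->sink: src->link: 3, link->gate: 8, gate->sink: 2.
Bottleneck = min = 2.

src->link->gate->sink, bottleneck 2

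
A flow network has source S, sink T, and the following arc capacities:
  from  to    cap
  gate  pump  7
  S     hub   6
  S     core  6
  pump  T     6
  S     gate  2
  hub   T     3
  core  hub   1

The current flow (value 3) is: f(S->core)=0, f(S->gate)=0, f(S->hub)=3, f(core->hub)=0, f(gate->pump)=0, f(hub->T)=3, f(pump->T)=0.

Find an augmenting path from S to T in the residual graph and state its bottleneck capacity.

Residual along S->gate->pump->T: S->gate: 2, gate->pump: 7, pump->T: 6.
Bottleneck = min = 2.

S->gate->pump->T, bottleneck 2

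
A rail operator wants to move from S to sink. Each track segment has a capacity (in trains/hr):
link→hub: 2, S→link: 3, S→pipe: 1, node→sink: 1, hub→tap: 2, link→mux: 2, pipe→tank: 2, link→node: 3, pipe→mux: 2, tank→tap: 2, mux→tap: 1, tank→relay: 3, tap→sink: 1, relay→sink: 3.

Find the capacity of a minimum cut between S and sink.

3

Max flow = 3 (via 3 augmenting paths).
In the residual at optimum, the set reachable from S is {S, hub, link, mux, node, tap}.
Cut edges: S→pipe (cap 1), node→sink (cap 1), tap→sink (cap 1). Sum = 3.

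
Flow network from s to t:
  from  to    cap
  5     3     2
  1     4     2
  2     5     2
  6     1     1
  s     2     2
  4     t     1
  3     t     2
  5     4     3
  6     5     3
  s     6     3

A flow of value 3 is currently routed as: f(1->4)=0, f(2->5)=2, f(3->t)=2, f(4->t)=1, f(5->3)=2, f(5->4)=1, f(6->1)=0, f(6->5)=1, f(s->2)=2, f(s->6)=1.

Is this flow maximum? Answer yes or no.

Yes

Residual reachable from s: {1, 2, 4, 5, 6, s}; t is not reachable.
Saturated cut: 5->3, 4->t with total capacity 3 = current flow value. Flow is maximum.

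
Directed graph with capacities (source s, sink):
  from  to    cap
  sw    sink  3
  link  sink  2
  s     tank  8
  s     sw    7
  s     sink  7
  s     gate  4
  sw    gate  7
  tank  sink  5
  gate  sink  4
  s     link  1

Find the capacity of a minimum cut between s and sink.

Max flow = 20 (via 5 augmenting paths).
In the residual at optimum, the set reachable from s is {gate, s, sw, tank}.
Cut edges: s->link (cap 1), s->sink (cap 7), sw->sink (cap 3), tank->sink (cap 5), gate->sink (cap 4). Sum = 20.

20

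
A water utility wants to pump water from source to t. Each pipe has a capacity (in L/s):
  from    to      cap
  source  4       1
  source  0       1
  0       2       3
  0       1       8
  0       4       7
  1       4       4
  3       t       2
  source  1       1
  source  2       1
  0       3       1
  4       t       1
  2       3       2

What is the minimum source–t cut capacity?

Max flow = 3 (via 3 augmenting paths).
In the residual at optimum, the set reachable from source is {1, 4, source}.
Cut edges: source→0 (cap 1), source→2 (cap 1), 4→t (cap 1). Sum = 3.

3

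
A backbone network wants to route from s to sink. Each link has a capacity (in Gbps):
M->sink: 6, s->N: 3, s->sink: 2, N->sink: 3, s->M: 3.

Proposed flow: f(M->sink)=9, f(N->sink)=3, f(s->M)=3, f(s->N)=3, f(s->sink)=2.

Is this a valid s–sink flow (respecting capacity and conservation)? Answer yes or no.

Capacity violated on M->sink: flow 9 > capacity 6.

No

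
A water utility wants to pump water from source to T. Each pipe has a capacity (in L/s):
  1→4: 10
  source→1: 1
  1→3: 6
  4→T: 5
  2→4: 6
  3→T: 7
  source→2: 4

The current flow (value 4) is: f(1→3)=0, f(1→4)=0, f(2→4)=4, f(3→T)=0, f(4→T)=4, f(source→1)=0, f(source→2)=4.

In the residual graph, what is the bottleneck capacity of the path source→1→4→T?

Residual capacities along the path: source→1: 1, 1→4: 10, 4→T: 1.
Minimum is 1.

1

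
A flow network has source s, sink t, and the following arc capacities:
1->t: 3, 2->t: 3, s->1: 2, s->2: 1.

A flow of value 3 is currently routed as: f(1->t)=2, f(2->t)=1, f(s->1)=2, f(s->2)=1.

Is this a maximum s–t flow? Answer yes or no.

Yes

Residual reachable from s: {s}; t is not reachable.
Saturated cut: s->2, s->1 with total capacity 3 = current flow value. Flow is maximum.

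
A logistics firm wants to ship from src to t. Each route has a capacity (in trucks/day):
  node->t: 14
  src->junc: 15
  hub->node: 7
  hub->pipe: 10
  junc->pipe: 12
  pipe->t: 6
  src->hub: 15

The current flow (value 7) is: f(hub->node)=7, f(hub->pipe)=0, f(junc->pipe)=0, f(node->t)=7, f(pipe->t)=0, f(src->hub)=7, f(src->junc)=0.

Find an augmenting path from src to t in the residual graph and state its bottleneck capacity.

Residual along src->hub->pipe->t: src->hub: 8, hub->pipe: 10, pipe->t: 6.
Bottleneck = min = 6.

src->hub->pipe->t, bottleneck 6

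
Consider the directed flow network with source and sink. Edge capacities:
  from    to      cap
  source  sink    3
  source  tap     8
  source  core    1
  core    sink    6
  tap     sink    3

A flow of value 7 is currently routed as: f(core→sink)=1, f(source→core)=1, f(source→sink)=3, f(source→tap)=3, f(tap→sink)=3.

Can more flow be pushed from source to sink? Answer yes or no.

Residual reachable from source: {source, tap}; sink is not reachable.
Saturated cut: source→core, source→sink, tap→sink with total capacity 7 = current flow value. Flow is maximum.

No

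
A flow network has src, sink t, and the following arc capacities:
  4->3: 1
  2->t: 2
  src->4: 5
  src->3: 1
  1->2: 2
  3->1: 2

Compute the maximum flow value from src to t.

2

Augment src->3->1->2->t: bottleneck 1. Total 1.
Augment src->4->3->1->2->t: bottleneck 1. Total 2.
No augmenting path remains in the residual graph.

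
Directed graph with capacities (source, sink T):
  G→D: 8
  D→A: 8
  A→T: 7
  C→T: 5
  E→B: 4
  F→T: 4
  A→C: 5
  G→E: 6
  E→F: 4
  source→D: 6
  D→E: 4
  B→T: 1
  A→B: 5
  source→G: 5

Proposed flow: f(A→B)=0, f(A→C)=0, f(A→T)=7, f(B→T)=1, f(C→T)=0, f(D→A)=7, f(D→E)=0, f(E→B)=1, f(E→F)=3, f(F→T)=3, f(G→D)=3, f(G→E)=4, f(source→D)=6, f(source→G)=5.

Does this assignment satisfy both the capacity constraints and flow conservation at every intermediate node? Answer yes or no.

No

Conservation fails at G: inflow 5 ≠ outflow 7.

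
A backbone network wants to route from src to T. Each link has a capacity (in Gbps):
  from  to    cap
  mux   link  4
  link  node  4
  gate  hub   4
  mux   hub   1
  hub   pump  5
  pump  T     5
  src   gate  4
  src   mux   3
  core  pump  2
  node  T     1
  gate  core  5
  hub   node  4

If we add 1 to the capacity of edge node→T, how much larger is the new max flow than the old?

Original max flow = 6.
After raising cap(node→T), augmenting paths through that edge carry 1 more unit.
New max flow = 7. Increase = 1.

1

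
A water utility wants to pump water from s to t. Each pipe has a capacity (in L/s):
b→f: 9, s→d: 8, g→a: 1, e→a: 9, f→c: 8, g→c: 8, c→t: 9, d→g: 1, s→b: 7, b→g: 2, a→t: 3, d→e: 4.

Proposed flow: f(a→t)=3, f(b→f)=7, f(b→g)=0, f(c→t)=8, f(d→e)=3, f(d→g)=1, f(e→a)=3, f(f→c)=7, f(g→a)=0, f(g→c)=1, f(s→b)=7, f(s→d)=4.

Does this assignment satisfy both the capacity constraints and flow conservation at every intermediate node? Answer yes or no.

Yes

Every edge has 0 ≤ f(e) ≤ cap(e).
At each intermediate node, inflow equals outflow.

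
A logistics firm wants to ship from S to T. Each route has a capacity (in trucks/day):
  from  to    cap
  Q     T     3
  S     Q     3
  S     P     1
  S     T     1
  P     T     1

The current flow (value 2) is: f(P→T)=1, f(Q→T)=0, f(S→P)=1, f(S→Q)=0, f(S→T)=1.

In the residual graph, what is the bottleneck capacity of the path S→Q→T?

3

Residual capacities along the path: S→Q: 3, Q→T: 3.
Minimum is 3.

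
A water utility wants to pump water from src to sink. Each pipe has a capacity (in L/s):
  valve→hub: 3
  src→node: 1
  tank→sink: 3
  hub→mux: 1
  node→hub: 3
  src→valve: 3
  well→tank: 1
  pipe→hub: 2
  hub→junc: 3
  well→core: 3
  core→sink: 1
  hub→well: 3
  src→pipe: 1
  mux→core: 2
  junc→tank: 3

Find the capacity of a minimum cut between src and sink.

Max flow = 4 (via 3 augmenting paths).
In the residual at optimum, the set reachable from src is {core, hub, junc, mux, node, pipe, src, tank, valve, well}.
Cut edges: core→sink (cap 1), tank→sink (cap 3). Sum = 4.

4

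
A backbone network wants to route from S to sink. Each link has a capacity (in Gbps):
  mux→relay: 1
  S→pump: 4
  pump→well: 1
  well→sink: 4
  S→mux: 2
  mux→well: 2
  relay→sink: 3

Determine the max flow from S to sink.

3

Augment S→pump→well→sink: bottleneck 1. Total 1.
Augment S→mux→well→sink: bottleneck 2. Total 3.
No augmenting path remains in the residual graph.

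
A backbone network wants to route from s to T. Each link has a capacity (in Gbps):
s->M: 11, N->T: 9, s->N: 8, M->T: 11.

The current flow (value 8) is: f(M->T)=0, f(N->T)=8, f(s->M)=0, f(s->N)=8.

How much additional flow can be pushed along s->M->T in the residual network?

Residual capacities along the path: s->M: 11, M->T: 11.
Minimum is 11.

11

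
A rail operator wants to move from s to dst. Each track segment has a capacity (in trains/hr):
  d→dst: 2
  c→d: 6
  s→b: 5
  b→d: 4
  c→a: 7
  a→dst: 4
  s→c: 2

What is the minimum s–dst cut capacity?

Max flow = 4 (via 2 augmenting paths).
In the residual at optimum, the set reachable from s is {b, d, s}.
Cut edges: s→c (cap 2), d→dst (cap 2). Sum = 4.

4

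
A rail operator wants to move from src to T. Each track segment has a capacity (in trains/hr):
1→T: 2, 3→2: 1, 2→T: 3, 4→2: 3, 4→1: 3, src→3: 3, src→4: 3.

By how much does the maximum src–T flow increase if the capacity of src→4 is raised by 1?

Original max flow = 4.
After raising cap(src→4), augmenting paths through that edge carry 1 more unit.
New max flow = 5. Increase = 1.

1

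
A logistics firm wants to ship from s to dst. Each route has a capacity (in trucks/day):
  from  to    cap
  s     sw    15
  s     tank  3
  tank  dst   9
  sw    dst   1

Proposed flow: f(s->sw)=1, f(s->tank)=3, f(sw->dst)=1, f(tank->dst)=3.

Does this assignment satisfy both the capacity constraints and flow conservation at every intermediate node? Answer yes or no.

Yes

Every edge has 0 ≤ f(e) ≤ cap(e).
At each intermediate node, inflow equals outflow.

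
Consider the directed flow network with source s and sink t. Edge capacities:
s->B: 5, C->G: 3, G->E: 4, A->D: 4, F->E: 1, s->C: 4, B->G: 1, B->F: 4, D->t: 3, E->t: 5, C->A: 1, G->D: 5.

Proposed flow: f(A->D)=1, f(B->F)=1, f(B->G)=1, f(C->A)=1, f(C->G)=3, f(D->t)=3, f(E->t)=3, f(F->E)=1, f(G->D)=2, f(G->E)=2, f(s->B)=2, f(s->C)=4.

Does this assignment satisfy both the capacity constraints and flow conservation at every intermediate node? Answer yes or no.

Every edge has 0 ≤ f(e) ≤ cap(e).
At each intermediate node, inflow equals outflow.

Yes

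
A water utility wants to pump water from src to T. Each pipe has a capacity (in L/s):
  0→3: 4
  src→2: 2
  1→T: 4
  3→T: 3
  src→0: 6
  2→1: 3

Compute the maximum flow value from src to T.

Augment src→2→1→T: bottleneck 2. Total 2.
Augment src→0→3→T: bottleneck 3. Total 5.
No augmenting path remains in the residual graph.

5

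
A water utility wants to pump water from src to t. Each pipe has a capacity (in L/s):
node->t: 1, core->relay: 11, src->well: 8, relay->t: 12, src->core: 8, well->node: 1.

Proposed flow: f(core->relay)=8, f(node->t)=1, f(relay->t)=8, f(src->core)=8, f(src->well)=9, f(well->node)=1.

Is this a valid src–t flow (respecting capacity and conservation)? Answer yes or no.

Capacity violated on src->well: flow 9 > capacity 8.

No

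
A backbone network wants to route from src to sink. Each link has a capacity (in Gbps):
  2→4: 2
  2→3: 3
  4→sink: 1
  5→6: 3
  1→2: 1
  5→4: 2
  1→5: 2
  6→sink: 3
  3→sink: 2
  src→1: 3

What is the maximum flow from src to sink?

3

Augment src→1→5→4→sink: bottleneck 1. Total 1.
Augment src→1→5→6→sink: bottleneck 1. Total 2.
Augment src→1→2→3→sink: bottleneck 1. Total 3.
No augmenting path remains in the residual graph.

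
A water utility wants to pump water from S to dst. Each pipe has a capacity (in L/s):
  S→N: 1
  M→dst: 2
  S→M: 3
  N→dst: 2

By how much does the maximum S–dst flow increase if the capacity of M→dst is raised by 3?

Original max flow = 3.
After raising cap(M→dst), augmenting paths through that edge carry 1 more unit.
New max flow = 4. Increase = 1.

1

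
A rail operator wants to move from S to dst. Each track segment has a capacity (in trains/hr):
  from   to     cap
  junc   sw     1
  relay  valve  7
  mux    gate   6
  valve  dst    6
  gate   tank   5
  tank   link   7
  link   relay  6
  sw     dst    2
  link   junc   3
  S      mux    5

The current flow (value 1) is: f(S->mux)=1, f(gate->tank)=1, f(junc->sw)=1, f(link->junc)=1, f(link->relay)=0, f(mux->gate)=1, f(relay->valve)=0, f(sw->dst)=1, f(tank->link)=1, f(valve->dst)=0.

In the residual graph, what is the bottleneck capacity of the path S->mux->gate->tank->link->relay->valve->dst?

4

Residual capacities along the path: S->mux: 4, mux->gate: 5, gate->tank: 4, tank->link: 6, link->relay: 6, relay->valve: 7, valve->dst: 6.
Minimum is 4.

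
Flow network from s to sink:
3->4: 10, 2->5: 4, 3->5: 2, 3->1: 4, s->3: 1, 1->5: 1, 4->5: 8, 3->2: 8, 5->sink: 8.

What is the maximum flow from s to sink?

1

Augment s->3->5->sink: bottleneck 1. Total 1.
No augmenting path remains in the residual graph.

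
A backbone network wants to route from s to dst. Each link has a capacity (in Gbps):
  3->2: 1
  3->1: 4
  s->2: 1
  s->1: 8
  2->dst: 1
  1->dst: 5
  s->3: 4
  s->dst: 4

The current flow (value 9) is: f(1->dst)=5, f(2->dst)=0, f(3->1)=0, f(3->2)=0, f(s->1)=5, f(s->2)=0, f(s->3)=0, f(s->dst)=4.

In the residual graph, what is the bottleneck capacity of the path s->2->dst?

Residual capacities along the path: s->2: 1, 2->dst: 1.
Minimum is 1.

1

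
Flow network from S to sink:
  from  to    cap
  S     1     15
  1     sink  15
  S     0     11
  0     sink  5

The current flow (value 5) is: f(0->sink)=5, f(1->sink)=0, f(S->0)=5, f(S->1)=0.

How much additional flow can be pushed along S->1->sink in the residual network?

15

Residual capacities along the path: S->1: 15, 1->sink: 15.
Minimum is 15.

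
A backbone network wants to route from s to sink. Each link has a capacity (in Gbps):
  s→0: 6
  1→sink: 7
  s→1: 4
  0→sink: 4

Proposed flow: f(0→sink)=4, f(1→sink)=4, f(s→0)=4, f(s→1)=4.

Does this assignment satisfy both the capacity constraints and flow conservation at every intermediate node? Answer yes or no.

Every edge has 0 ≤ f(e) ≤ cap(e).
At each intermediate node, inflow equals outflow.

Yes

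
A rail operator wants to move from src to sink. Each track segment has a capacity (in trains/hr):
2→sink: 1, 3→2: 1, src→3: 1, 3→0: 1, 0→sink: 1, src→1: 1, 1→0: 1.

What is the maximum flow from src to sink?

Augment src→1→0→sink: bottleneck 1. Total 1.
Augment src→3→2→sink: bottleneck 1. Total 2.
No augmenting path remains in the residual graph.

2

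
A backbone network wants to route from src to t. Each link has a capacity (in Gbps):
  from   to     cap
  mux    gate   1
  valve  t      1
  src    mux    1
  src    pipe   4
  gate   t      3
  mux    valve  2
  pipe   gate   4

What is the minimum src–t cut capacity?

4

Max flow = 4 (via 2 augmenting paths).
In the residual at optimum, the set reachable from src is {gate, pipe, src}.
Cut edges: src→mux (cap 1), gate→t (cap 3). Sum = 4.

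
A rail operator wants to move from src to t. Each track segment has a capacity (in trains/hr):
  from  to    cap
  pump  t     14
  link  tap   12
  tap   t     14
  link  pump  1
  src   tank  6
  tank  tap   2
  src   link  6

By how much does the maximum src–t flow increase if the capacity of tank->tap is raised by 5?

Original max flow = 8.
After raising cap(tank->tap), augmenting paths through that edge carry 4 more units.
New max flow = 12. Increase = 4.

4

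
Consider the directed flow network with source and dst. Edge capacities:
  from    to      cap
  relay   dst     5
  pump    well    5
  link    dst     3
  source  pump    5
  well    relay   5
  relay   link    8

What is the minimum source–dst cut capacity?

5

Max flow = 5 (via 1 augmenting path).
In the residual at optimum, the set reachable from source is {source}.
Cut edges: source→pump (cap 5). Sum = 5.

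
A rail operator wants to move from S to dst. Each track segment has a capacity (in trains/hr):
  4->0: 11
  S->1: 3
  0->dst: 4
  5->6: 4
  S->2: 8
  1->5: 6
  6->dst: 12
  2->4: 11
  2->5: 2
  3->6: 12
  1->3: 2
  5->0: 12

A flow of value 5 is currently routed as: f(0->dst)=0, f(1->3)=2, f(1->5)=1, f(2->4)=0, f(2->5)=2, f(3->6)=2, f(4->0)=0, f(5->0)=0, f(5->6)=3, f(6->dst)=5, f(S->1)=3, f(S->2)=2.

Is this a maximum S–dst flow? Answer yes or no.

No

Residual path S->2->4->0->dst has bottleneck 4 > 0.
Pushing 4 along it raises the flow to 9, so the given flow is not maximum.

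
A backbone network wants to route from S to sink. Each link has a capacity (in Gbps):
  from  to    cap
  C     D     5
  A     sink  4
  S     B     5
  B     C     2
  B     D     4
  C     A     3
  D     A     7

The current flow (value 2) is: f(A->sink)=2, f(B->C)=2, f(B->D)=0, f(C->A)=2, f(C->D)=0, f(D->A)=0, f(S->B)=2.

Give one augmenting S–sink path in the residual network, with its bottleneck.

Residual along S->B->D->A->sink: S->B: 3, B->D: 4, D->A: 7, A->sink: 2.
Bottleneck = min = 2.

S->B->D->A->sink, bottleneck 2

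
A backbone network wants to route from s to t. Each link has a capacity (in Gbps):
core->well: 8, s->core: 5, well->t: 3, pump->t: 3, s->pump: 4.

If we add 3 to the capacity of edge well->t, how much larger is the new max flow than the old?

2

Original max flow = 6.
After raising cap(well->t), augmenting paths through that edge carry 2 more units.
New max flow = 8. Increase = 2.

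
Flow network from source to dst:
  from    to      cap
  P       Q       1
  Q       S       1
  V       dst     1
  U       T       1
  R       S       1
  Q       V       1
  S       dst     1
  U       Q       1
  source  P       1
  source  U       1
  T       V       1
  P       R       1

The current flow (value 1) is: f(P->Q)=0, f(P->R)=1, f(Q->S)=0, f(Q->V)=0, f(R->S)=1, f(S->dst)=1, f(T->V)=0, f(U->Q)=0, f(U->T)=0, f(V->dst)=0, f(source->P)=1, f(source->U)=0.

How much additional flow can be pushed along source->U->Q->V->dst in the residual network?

Residual capacities along the path: source->U: 1, U->Q: 1, Q->V: 1, V->dst: 1.
Minimum is 1.

1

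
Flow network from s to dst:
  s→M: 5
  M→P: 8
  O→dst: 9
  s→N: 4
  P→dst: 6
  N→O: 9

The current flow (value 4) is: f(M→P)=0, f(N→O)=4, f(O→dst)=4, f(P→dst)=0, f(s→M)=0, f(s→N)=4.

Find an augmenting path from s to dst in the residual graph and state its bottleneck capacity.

s→M→P→dst, bottleneck 5

Residual along s→M→P→dst: s→M: 5, M→P: 8, P→dst: 6.
Bottleneck = min = 5.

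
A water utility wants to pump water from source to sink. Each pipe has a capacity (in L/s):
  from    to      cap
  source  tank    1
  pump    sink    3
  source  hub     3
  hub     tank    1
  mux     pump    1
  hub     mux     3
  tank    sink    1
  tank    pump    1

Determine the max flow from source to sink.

Augment source->tank->sink: bottleneck 1. Total 1.
Augment source->hub->mux->pump->sink: bottleneck 1. Total 2.
Augment source->hub->tank->pump->sink: bottleneck 1. Total 3.
No augmenting path remains in the residual graph.

3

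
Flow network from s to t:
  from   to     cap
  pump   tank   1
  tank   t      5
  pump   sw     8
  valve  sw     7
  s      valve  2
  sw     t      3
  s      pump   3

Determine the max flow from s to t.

4

Augment s->valve->sw->t: bottleneck 2. Total 2.
Augment s->pump->sw->t: bottleneck 1. Total 3.
Augment s->pump->tank->t: bottleneck 1. Total 4.
No augmenting path remains in the residual graph.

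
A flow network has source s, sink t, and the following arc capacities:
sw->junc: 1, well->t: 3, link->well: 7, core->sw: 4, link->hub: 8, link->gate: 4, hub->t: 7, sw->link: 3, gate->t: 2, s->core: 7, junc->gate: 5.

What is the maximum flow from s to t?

4

Augment s->core->sw->link->hub->t: bottleneck 3. Total 3.
Augment s->core->sw->junc->gate->t: bottleneck 1. Total 4.
No augmenting path remains in the residual graph.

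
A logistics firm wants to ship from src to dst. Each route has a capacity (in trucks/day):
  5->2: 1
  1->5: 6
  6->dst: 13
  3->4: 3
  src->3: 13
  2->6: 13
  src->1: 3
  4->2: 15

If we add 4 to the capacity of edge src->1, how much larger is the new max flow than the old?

Original max flow = 4.
Edge src->1 does not cross the min cut (source side {1, 3, 5, src}), so extra capacity there cannot help.
New max flow = 4. Increase = 0.

0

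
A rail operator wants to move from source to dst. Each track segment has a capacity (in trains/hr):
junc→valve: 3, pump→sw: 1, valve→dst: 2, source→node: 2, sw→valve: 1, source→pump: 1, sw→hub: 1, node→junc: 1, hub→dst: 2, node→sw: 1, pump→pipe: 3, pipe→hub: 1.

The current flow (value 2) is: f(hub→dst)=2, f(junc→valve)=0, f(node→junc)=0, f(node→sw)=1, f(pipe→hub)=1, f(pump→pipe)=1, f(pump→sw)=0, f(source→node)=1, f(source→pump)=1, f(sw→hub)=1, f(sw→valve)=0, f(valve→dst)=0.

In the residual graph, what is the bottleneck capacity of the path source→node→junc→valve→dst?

Residual capacities along the path: source→node: 1, node→junc: 1, junc→valve: 3, valve→dst: 2.
Minimum is 1.

1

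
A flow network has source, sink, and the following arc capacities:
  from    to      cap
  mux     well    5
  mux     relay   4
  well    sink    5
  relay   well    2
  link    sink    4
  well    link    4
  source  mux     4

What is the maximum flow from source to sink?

Augment source→mux→well→sink: bottleneck 4. Total 4.
No augmenting path remains in the residual graph.

4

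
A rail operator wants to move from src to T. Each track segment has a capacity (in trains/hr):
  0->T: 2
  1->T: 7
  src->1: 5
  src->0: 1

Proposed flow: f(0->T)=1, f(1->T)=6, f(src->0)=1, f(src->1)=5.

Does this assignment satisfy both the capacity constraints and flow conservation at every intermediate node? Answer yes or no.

No

Conservation fails at 1: inflow 5 ≠ outflow 6.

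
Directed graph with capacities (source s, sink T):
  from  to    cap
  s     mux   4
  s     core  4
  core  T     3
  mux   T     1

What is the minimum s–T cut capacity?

4

Max flow = 4 (via 2 augmenting paths).
In the residual at optimum, the set reachable from s is {core, mux, s}.
Cut edges: core->T (cap 3), mux->T (cap 1). Sum = 4.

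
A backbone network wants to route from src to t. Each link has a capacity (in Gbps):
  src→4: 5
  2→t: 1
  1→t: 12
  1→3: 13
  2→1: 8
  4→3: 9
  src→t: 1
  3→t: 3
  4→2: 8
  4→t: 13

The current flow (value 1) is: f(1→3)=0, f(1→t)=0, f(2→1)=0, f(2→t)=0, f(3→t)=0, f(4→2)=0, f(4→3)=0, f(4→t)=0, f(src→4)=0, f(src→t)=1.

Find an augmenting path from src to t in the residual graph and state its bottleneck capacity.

Residual along src→4→t: src→4: 5, 4→t: 13.
Bottleneck = min = 5.

src→4→t, bottleneck 5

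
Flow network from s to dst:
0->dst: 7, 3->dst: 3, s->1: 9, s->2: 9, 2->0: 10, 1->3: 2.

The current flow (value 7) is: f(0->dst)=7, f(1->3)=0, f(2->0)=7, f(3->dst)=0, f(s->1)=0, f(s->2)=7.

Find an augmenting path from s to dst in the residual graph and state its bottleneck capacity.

Residual along s->1->3->dst: s->1: 9, 1->3: 2, 3->dst: 3.
Bottleneck = min = 2.

s->1->3->dst, bottleneck 2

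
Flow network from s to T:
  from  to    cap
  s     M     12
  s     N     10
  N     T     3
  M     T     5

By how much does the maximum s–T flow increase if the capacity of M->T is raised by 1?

Original max flow = 8.
After raising cap(M->T), augmenting paths through that edge carry 1 more unit.
New max flow = 9. Increase = 1.

1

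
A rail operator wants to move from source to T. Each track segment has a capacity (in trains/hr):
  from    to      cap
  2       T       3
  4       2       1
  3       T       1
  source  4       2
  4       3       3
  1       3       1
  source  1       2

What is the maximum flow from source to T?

Augment source->4->2->T: bottleneck 1. Total 1.
Augment source->4->3->T: bottleneck 1. Total 2.
No augmenting path remains in the residual graph.

2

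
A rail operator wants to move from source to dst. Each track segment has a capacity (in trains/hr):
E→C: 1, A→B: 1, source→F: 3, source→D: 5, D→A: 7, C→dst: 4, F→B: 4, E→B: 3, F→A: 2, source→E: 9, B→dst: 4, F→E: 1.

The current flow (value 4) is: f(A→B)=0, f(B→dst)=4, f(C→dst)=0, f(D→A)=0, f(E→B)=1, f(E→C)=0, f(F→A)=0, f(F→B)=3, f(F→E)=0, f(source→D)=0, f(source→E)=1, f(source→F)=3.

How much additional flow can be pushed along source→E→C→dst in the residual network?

1

Residual capacities along the path: source→E: 8, E→C: 1, C→dst: 4.
Minimum is 1.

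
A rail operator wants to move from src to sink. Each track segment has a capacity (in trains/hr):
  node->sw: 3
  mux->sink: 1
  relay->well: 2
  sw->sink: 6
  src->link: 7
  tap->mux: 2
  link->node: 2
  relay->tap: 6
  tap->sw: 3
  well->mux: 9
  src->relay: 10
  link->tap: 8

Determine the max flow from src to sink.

Augment src->link->node->sw->sink: bottleneck 2. Total 2.
Augment src->link->tap->sw->sink: bottleneck 3. Total 5.
Augment src->link->tap->mux->sink: bottleneck 1. Total 6.
No augmenting path remains in the residual graph.

6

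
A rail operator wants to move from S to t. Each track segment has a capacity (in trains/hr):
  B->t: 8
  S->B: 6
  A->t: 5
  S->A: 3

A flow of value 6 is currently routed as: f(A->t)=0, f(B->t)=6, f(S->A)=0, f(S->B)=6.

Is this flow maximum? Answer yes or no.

Residual path S->A->t has bottleneck 3 > 0.
Pushing 3 along it raises the flow to 9, so the given flow is not maximum.

No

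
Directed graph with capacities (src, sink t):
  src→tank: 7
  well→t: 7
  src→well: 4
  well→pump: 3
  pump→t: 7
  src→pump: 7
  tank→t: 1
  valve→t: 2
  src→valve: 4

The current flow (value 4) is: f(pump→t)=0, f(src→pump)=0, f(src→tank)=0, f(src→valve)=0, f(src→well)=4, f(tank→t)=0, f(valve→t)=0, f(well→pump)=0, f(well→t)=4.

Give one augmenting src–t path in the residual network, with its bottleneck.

src→pump→t, bottleneck 7

Residual along src→pump→t: src→pump: 7, pump→t: 7.
Bottleneck = min = 7.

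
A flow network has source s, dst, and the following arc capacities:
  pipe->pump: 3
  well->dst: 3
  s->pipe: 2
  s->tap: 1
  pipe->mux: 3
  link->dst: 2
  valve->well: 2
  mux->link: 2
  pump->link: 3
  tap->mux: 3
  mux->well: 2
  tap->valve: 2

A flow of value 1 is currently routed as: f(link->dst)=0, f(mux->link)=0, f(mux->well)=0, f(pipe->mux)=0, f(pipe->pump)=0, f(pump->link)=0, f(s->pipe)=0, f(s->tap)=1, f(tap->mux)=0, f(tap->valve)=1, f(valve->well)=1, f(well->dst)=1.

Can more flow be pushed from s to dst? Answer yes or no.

Yes

Residual path s->pipe->mux->well->dst has bottleneck 2 > 0.
Pushing 2 along it raises the flow to 3, so the given flow is not maximum.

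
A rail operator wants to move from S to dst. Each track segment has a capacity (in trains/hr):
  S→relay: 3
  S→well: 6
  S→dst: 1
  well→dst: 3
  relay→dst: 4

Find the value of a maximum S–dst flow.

7

Augment S→dst: bottleneck 1. Total 1.
Augment S→well→dst: bottleneck 3. Total 4.
Augment S→relay→dst: bottleneck 3. Total 7.
No augmenting path remains in the residual graph.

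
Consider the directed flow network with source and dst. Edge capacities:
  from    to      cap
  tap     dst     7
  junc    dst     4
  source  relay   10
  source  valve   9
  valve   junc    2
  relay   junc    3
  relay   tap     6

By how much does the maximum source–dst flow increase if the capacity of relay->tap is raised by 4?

Original max flow = 10.
After raising cap(relay->tap), augmenting paths through that edge carry 1 more unit.
New max flow = 11. Increase = 1.

1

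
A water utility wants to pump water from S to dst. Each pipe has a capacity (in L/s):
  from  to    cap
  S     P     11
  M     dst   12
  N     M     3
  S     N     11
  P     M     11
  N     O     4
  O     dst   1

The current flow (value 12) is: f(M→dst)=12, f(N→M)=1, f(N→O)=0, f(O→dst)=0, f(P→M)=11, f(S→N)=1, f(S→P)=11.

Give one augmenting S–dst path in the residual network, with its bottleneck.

Residual along S→N→O→dst: S→N: 10, N→O: 4, O→dst: 1.
Bottleneck = min = 1.

S→N→O→dst, bottleneck 1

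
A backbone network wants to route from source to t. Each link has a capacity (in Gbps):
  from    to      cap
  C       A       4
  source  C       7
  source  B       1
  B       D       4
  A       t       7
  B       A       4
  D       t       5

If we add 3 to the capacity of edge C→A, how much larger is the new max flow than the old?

3

Original max flow = 5.
After raising cap(C→A), augmenting paths through that edge carry 3 more units.
New max flow = 8. Increase = 3.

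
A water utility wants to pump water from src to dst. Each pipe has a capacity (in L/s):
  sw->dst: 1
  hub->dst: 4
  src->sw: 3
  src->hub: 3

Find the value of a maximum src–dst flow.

4

Augment src->sw->dst: bottleneck 1. Total 1.
Augment src->hub->dst: bottleneck 3. Total 4.
No augmenting path remains in the residual graph.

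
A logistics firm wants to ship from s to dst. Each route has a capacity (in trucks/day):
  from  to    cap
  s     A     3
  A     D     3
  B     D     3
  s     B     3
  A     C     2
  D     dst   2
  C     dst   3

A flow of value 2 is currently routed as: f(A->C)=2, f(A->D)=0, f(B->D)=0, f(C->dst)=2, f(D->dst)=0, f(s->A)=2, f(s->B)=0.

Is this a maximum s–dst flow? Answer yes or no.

Residual path s->A->D->dst has bottleneck 1 > 0.
Pushing 1 along it raises the flow to 3, so the given flow is not maximum.

No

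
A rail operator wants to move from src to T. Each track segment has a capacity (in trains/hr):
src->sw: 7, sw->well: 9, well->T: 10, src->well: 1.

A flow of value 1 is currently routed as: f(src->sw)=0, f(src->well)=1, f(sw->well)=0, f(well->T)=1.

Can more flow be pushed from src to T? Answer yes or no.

Yes

Residual path src->sw->well->T has bottleneck 7 > 0.
Pushing 7 along it raises the flow to 8, so the given flow is not maximum.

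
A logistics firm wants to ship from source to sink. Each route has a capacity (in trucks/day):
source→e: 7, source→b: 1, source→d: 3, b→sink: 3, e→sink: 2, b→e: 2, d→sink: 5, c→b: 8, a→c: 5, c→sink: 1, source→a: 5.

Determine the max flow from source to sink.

Augment source→d→sink: bottleneck 3. Total 3.
Augment source→b→sink: bottleneck 1. Total 4.
Augment source→e→sink: bottleneck 2. Total 6.
Augment source→a→c→sink: bottleneck 1. Total 7.
Augment source→a→c→b→sink: bottleneck 2. Total 9.
No augmenting path remains in the residual graph.

9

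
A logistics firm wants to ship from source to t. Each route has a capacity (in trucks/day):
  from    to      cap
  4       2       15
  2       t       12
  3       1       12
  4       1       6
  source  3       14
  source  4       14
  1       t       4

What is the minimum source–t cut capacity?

16

Max flow = 16 (via 2 augmenting paths).
In the residual at optimum, the set reachable from source is {1, 2, 3, 4, source}.
Cut edges: 1→t (cap 4), 2→t (cap 12). Sum = 16.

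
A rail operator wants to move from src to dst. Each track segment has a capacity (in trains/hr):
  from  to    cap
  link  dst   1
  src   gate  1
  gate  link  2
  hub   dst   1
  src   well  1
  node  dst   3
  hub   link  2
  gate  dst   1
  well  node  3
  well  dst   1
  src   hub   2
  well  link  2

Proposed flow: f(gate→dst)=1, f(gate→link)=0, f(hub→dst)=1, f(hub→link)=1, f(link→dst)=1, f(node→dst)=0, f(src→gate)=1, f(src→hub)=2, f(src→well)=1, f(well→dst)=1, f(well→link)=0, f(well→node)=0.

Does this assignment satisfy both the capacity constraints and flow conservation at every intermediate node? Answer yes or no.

Every edge has 0 ≤ f(e) ≤ cap(e).
At each intermediate node, inflow equals outflow.

Yes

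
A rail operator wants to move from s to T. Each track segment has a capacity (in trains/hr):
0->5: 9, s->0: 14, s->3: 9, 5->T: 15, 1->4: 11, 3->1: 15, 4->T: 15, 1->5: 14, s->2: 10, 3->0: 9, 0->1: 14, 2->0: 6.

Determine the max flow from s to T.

Augment s->0->5->T: bottleneck 9. Total 9.
Augment s->3->1->4->T: bottleneck 9. Total 18.
Augment s->0->1->4->T: bottleneck 2. Total 20.
Augment s->0->1->5->T: bottleneck 3. Total 23.
Augment s->2->0->1->5->T: bottleneck 3. Total 26.
No augmenting path remains in the residual graph.

26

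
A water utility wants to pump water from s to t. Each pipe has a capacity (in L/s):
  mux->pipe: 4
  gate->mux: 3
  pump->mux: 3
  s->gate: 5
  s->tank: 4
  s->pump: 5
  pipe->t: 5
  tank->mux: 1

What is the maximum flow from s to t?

4

Augment s->tank->mux->pipe->t: bottleneck 1. Total 1.
Augment s->pump->mux->pipe->t: bottleneck 3. Total 4.
No augmenting path remains in the residual graph.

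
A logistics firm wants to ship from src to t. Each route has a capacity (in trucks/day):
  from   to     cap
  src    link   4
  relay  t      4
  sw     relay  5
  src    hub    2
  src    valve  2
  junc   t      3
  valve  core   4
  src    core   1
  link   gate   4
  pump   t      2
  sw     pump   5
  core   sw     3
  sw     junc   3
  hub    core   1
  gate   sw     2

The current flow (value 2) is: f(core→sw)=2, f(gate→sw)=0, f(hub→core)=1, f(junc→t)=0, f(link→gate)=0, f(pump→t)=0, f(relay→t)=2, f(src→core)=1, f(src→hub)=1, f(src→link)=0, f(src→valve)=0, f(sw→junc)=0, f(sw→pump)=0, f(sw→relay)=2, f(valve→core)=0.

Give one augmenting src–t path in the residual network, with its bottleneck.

Residual along src→valve→core→sw→relay→t: src→valve: 2, valve→core: 4, core→sw: 1, sw→relay: 3, relay→t: 2.
Bottleneck = min = 1.

src→valve→core→sw→relay→t, bottleneck 1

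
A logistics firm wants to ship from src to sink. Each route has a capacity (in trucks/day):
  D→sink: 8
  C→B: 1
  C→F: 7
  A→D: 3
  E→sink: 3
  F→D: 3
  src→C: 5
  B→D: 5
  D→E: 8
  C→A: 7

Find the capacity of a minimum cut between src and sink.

Max flow = 5 (via 3 augmenting paths).
In the residual at optimum, the set reachable from src is {src}.
Cut edges: src→C (cap 5). Sum = 5.

5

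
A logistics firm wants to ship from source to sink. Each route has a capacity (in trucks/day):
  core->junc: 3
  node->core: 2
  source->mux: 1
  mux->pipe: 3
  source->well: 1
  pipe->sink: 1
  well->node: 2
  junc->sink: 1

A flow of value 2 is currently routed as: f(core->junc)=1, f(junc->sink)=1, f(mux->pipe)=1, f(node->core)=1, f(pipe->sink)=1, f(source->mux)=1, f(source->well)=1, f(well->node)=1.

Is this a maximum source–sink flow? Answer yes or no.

Yes

Residual reachable from source: {source}; sink is not reachable.
Saturated cut: source->mux, source->well with total capacity 2 = current flow value. Flow is maximum.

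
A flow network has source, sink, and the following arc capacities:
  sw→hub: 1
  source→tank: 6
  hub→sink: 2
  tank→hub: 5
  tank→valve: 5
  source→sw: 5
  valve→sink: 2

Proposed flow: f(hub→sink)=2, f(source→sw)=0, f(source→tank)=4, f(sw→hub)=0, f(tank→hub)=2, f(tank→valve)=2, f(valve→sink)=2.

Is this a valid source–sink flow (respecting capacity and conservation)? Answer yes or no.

Yes

Every edge has 0 ≤ f(e) ≤ cap(e).
At each intermediate node, inflow equals outflow.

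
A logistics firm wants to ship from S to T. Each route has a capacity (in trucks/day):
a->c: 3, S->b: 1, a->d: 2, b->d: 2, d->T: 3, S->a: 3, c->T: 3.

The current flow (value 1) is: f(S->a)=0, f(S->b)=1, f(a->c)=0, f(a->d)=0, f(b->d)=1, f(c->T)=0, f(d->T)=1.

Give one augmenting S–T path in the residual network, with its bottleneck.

Residual along S->a->d->T: S->a: 3, a->d: 2, d->T: 2.
Bottleneck = min = 2.

S->a->d->T, bottleneck 2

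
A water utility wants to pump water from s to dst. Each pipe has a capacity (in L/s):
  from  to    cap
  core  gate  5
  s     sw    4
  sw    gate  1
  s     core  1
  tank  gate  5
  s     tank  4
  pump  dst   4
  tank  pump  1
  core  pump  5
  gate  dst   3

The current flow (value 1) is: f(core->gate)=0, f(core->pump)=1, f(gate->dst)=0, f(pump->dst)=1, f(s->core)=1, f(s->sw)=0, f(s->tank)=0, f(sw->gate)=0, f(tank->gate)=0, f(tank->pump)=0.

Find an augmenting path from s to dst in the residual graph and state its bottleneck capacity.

Residual along s->tank->gate->dst: s->tank: 4, tank->gate: 5, gate->dst: 3.
Bottleneck = min = 3.

s->tank->gate->dst, bottleneck 3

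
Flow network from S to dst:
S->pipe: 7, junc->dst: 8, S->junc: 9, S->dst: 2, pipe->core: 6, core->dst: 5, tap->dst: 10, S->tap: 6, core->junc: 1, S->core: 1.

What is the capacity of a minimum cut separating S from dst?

Max flow = 21 (via 5 augmenting paths).
In the residual at optimum, the set reachable from S is {S, core, junc, pipe}.
Cut edges: S->tap (cap 6), S->dst (cap 2), core->dst (cap 5), junc->dst (cap 8). Sum = 21.

21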